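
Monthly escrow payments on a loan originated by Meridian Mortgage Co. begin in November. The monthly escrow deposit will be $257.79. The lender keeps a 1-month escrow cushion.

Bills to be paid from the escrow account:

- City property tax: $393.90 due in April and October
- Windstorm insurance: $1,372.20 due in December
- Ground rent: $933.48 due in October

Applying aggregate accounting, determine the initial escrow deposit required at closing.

Cushion = 1 × $257.79 = $257.79
Trial balance (start $0, +$257.79 each month, − disbursements):
  Nov: +$257.79 → $257.79
  Dec: +$257.79 − $1,372.20 → -$856.62
  Jan: +$257.79 → -$598.83
  Feb: +$257.79 → -$341.04
  Mar: +$257.79 → -$83.25
  Apr: +$257.79 − $393.90 → -$219.36
  May: +$257.79 → $38.43
  Jun: +$257.79 → $296.22
  Jul: +$257.79 → $554.01
  Aug: +$257.79 → $811.80
  Sep: +$257.79 → $1,069.59
  Oct: +$257.79 − $1,327.38 → $0.00
Lowest trial balance = -$856.62 (Dec)
Initial deposit = cushion − low point = $257.79 − (-$856.62) = $1,114.41

$1,114.41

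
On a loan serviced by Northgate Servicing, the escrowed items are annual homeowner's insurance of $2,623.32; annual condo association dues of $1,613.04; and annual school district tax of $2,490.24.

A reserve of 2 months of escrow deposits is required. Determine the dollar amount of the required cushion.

$1,121.10

Homeowner's insurance: $2,623.32 per year
Condo association dues: $1,613.04 per year
School district tax: $2,490.24 per year
Total annual escrow = $6,726.60
Per month = $6,726.60 / 12 = $560.55
Required cushion = 2 × $560.55 = $1,121.10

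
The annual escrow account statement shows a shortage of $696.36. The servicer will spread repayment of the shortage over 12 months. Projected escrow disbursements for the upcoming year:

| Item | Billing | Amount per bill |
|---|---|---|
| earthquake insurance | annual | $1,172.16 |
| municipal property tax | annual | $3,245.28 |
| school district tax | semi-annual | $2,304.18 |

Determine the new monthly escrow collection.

$810.18

Earthquake insurance: $1,172.16
Municipal property tax: $3,245.28
School district tax: $2,304.18 × 2 = $4,608.36
Total annual escrow = $1,172.16 + $3,245.28 + $4,608.36 = $9,025.80
Monthly = $9,025.80 ÷ 12 = $752.15
Shortage spread = $696.36 / 12 = $58.03/mo
New monthly escrow = $752.15 + $58.03 = $810.18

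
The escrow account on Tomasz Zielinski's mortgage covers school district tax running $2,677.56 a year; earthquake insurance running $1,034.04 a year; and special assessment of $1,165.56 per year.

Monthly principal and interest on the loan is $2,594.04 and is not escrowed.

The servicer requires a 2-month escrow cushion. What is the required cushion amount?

School district tax: $2,677.56
Earthquake insurance: $1,034.04
Special assessment: $1,165.56
Annual escrow total = $2,677.56 + $1,034.04 + $1,165.56 = $4,877.16
Per month = $4,877.16 ÷ 12 = $406.43
Reserve = 2 × $406.43 = $812.86

$812.86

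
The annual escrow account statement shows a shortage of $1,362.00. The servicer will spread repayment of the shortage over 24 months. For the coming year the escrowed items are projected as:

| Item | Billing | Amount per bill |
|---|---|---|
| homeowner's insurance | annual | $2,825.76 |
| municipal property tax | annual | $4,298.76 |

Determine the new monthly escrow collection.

Homeowner's insurance = $2,825.76 per year
Municipal property tax = $4,298.76 per year
Yearly total = $2,825.76 + $4,298.76 = $7,124.52
Monthly = $7,124.52 ÷ 12 = $593.71
Shortage spread = $1,362.00 / 24 = $56.75/mo
Adjusted monthly = $593.71 + $56.75 = $650.46

$650.46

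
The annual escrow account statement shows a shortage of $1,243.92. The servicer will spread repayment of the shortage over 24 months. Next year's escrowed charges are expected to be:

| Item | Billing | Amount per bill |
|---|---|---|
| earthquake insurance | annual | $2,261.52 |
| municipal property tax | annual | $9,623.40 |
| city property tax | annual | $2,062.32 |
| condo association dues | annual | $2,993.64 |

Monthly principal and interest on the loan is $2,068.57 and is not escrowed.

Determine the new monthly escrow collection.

Earthquake insurance — $2,261.52 annually
Municipal property tax — $9,623.40 annually
City property tax — $2,062.32 annually
Condo association dues — $2,993.64 annually
Annual escrow total = $2,261.52 + $9,623.40 + $2,062.32 + $2,993.64 = $16,940.88
Per month = $16,940.88 ÷ 12 = $1,411.74
Shortage spread = $1,243.92 ÷ 24 = $51.83/mo
New monthly escrow = $1,411.74 + $51.83 = $1,463.57

$1,463.57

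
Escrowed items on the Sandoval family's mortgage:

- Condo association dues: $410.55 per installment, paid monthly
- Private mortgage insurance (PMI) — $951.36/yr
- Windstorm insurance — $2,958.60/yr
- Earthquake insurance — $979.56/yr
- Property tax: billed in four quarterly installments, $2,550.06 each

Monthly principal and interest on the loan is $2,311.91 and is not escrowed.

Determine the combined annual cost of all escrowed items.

$20,016.36

Condo association dues — $410.55 × 12 = $4,926.60/yr
Private mortgage insurance (PMI) — $951.36/yr
Windstorm insurance — $2,958.60/yr
Earthquake insurance — $979.56/yr
Property tax — $2,550.06 × 4 = $10,200.24/yr
Total annual escrow = $4,926.60 + $951.36 + $2,958.60 + $979.56 + $10,200.24 = $20,016.36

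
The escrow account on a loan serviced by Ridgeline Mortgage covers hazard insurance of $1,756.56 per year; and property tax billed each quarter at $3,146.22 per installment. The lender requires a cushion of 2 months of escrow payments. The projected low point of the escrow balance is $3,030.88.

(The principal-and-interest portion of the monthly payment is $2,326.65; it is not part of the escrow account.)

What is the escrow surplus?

$640.64

Hazard insurance = $1,756.56 per year
Property tax = $3,146.22 × 4 = $12,584.88 per year
Total annual escrow = $1,756.56 + $12,584.88 = $14,341.44
Base monthly escrow = $14,341.44 / 12 = $1,195.12
Required cushion = 2 × $1,195.12 = $2,390.24
Surplus = $3,030.88 − $2,390.24 = $640.64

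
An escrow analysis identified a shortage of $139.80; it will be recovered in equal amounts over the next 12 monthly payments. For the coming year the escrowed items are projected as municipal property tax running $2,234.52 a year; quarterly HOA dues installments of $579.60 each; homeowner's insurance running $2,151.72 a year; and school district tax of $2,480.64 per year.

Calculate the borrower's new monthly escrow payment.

Municipal property tax — $2,234.52/yr
HOA dues — $579.60 × 4 = $2,318.40/yr
Homeowner's insurance — $2,151.72/yr
School district tax — $2,480.64/yr
Yearly total = $9,185.28
Per month = $9,185.28 / 12 = $765.44
Monthly shortage recovery: $139.80 ÷ 12 = $11.65
New monthly escrow = $765.44 + $11.65 = $777.09

$777.09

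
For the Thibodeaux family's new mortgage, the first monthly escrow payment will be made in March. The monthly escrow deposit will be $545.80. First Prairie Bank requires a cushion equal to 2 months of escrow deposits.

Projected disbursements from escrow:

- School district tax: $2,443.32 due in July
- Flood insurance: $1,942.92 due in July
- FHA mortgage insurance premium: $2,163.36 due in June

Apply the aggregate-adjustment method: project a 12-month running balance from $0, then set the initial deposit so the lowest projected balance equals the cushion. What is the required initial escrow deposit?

Cushion = 2 × $545.80 = $1,091.60
Trial balance (start $0, +$545.80 each month, − disbursements):
  Mar: +$545.80 → $545.80
  Apr: +$545.80 → $1,091.60
  May: +$545.80 → $1,637.40
  Jun: +$545.80 − $2,163.36 → $19.84
  Jul: +$545.80 − $4,386.24 → -$3,820.60
  Aug: +$545.80 → -$3,274.80
  Sep: +$545.80 → -$2,729.00
  Oct: +$545.80 → -$2,183.20
  Nov: +$545.80 → -$1,637.40
  Dec: +$545.80 → -$1,091.60
  Jan: +$545.80 → -$545.80
  Feb: +$545.80 → $0.00
Lowest trial balance = -$3,820.60 (Jul)
Initial deposit = cushion − low point = $1,091.60 − (-$3,820.60) = $4,912.20

$4,912.20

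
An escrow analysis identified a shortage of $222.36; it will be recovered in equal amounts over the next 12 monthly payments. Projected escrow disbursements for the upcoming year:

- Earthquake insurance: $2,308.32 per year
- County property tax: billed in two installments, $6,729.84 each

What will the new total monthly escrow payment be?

Earthquake insurance: $2,308.32 per year
County property tax: $6,729.84 × 2 = $13,459.68 per year
Yearly total = $15,768.00
Base monthly escrow = $15,768.00 ÷ 12 = $1,314.00
Shortage per month = $222.36 ÷ 12 = $18.53
New monthly escrow = $1,314.00 + $18.53 = $1,332.53

$1,332.53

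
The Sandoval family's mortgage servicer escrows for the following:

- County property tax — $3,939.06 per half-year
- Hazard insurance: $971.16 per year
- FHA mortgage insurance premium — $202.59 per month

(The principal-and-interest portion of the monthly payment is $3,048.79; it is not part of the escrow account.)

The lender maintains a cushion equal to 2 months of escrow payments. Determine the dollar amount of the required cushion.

$1,880.06

County property tax — $3,939.06 × 2 = $7,878.12 annually
Hazard insurance — $971.16 annually
FHA mortgage insurance premium — $202.59 × 12 = $2,431.08 annually
Combined annual = $11,280.36
Base monthly escrow = $11,280.36 ÷ 12 = $940.03
Reserve = 2 × $940.03 = $1,880.06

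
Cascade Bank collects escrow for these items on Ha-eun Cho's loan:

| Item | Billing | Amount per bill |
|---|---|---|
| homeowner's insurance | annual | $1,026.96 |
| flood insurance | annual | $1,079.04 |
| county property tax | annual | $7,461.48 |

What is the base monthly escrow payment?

$797.29

Homeowner's insurance = $1,026.96 annually
Flood insurance = $1,079.04 annually
County property tax = $7,461.48 annually
Combined annual = $9,567.48
Monthly = $9,567.48 ÷ 12 = $797.29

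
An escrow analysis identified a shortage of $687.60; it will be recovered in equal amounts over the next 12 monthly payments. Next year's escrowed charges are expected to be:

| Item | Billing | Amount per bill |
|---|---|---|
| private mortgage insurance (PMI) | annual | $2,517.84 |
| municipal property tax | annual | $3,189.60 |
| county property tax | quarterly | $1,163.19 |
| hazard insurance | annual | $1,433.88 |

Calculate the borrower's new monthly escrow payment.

$1,040.14

Private mortgage insurance (PMI) = $2,517.84
Municipal property tax = $3,189.60
County property tax = $1,163.19 × 4 = $4,652.76
Hazard insurance = $1,433.88
Combined annual = $2,517.84 + $3,189.60 + $4,652.76 + $1,433.88 = $11,794.08
Per month = $11,794.08 ÷ 12 = $982.84
Shortage per month = $687.60 ÷ 12 = $57.30
New monthly escrow = $982.84 + $57.30 = $1,040.14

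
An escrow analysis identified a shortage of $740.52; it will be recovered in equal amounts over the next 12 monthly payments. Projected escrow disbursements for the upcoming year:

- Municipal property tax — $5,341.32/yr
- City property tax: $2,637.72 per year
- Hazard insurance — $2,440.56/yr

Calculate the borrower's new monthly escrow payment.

Municipal property tax — $5,341.32/yr
City property tax — $2,637.72/yr
Hazard insurance — $2,440.56/yr
Total per year = $5,341.32 + $2,637.72 + $2,440.56 = $10,419.60
Monthly escrow = $10,419.60 ÷ 12 = $868.30
Shortage spread = $740.52 ÷ 12 = $61.71/mo
Adjusted monthly = $868.30 + $61.71 = $930.01

$930.01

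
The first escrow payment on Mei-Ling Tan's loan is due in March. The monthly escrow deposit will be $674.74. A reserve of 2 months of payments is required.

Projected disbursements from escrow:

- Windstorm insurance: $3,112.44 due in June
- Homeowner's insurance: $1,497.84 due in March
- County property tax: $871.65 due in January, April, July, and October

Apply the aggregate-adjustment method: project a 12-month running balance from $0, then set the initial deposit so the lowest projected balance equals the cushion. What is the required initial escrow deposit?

Cushion = 2 × $674.74 = $1,349.48
Trial balance (start $0, +$674.74 each month, − disbursements):
  Mar: +$674.74 − $1,497.84 → -$823.10
  Apr: +$674.74 − $871.65 → -$1,020.01
  May: +$674.74 → -$345.27
  Jun: +$674.74 − $3,112.44 → -$2,782.97
  Jul: +$674.74 − $871.65 → -$2,979.88
  Aug: +$674.74 → -$2,305.14
  Sep: +$674.74 → -$1,630.40
  Oct: +$674.74 − $871.65 → -$1,827.31
  Nov: +$674.74 → -$1,152.57
  Dec: +$674.74 → -$477.83
  Jan: +$674.74 − $871.65 → -$674.74
  Feb: +$674.74 → $0.00
Lowest trial balance = -$2,979.88 (Jul)
Initial deposit = cushion − low point = $1,349.48 − (-$2,979.88) = $4,329.36

$4,329.36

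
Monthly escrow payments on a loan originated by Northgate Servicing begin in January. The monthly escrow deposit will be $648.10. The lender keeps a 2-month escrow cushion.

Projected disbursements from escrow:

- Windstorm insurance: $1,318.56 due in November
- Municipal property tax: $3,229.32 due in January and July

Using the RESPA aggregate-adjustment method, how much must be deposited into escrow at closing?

$3,877.42

Cushion = 2 × $648.10 = $1,296.20
Trial balance (start $0, +$648.10 each month, − disbursements):
  Jan: +$648.10 − $3,229.32 → -$2,581.22
  Feb: +$648.10 → -$1,933.12
  Mar: +$648.10 → -$1,285.02
  Apr: +$648.10 → -$636.92
  May: +$648.10 → $11.18
  Jun: +$648.10 → $659.28
  Jul: +$648.10 − $3,229.32 → -$1,921.94
  Aug: +$648.10 → -$1,273.84
  Sep: +$648.10 → -$625.74
  Oct: +$648.10 → $22.36
  Nov: +$648.10 − $1,318.56 → -$648.10
  Dec: +$648.10 → $0.00
Lowest trial balance = -$2,581.22 (Jan)
Initial deposit = cushion − low point = $1,296.20 − (-$2,581.22) = $3,877.42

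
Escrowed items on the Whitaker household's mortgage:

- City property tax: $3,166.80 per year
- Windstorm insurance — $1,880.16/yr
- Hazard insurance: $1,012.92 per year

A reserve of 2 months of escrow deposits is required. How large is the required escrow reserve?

City property tax = $3,166.80
Windstorm insurance = $1,880.16
Hazard insurance = $1,012.92
Total annual escrow = $3,166.80 + $1,880.16 + $1,012.92 = $6,059.88
Monthly = $6,059.88 ÷ 12 = $504.99
Cushion = 2 × $504.99 = $1,009.98

$1,009.98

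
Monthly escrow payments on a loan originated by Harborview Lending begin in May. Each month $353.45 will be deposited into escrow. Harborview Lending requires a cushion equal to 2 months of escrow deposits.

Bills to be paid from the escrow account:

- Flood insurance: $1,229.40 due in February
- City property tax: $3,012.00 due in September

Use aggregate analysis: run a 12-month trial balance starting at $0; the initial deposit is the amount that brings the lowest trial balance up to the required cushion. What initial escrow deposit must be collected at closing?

Cushion = 2 × $353.45 = $706.90
Trial balance (start $0, +$353.45 each month, − disbursements):
  May: +$353.45 → $353.45
  Jun: +$353.45 → $706.90
  Jul: +$353.45 → $1,060.35
  Aug: +$353.45 → $1,413.80
  Sep: +$353.45 − $3,012.00 → -$1,244.75
  Oct: +$353.45 → -$891.30
  Nov: +$353.45 → -$537.85
  Dec: +$353.45 → -$184.40
  Jan: +$353.45 → $169.05
  Feb: +$353.45 − $1,229.40 → -$706.90
  Mar: +$353.45 → -$353.45
  Apr: +$353.45 → $0.00
Lowest trial balance = -$1,244.75 (Sep)
Initial deposit = cushion − low point = $706.90 − (-$1,244.75) = $1,951.65

$1,951.65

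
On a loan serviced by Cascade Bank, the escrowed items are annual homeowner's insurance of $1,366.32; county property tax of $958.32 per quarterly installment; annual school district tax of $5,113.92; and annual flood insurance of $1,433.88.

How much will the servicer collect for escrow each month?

$978.95

Homeowner's insurance — $1,366.32 per year
County property tax — $958.32 × 4 = $3,833.28 per year
School district tax — $5,113.92 per year
Flood insurance — $1,433.88 per year
Combined annual = $1,366.32 + $3,833.28 + $5,113.92 + $1,433.88 = $11,747.40
Monthly = $11,747.40 ÷ 12 = $978.95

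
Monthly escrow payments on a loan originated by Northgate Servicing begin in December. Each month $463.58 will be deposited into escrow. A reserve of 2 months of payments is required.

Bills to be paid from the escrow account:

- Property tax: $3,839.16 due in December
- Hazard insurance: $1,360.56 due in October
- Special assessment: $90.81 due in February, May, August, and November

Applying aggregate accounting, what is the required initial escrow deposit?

$4,302.74

Cushion = 2 × $463.58 = $927.16
Trial balance (start $0, +$463.58 each month, − disbursements):
  Dec: +$463.58 − $3,839.16 → -$3,375.58
  Jan: +$463.58 → -$2,912.00
  Feb: +$463.58 − $90.81 → -$2,539.23
  Mar: +$463.58 → -$2,075.65
  Apr: +$463.58 → -$1,612.07
  May: +$463.58 − $90.81 → -$1,239.30
  Jun: +$463.58 → -$775.72
  Jul: +$463.58 → -$312.14
  Aug: +$463.58 − $90.81 → $60.63
  Sep: +$463.58 → $524.21
  Oct: +$463.58 − $1,360.56 → -$372.77
  Nov: +$463.58 − $90.81 → $0.00
Lowest trial balance = -$3,375.58 (Dec)
Initial deposit = cushion − low point = $927.16 − (-$3,375.58) = $4,302.74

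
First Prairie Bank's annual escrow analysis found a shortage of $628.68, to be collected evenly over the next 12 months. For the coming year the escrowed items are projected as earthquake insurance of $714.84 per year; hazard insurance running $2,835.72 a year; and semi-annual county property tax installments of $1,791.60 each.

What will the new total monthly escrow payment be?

$646.87

Earthquake insurance — $714.84 per year
Hazard insurance — $2,835.72 per year
County property tax — $1,791.60 × 2 = $3,583.20 per year
Combined annual = $7,133.76
Base monthly escrow = $7,133.76 ÷ 12 = $594.48
Monthly shortage recovery: $628.68 / 12 = $52.39
New monthly escrow = $594.48 + $52.39 = $646.87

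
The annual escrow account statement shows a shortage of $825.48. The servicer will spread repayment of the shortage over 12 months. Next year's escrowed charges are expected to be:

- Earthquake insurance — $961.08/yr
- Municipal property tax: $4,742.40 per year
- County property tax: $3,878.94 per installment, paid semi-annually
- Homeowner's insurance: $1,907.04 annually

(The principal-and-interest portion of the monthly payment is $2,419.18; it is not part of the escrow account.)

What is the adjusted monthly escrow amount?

$1,349.49

Earthquake insurance = $961.08/yr
Municipal property tax = $4,742.40/yr
County property tax = $3,878.94 × 2 = $7,757.88/yr
Homeowner's insurance = $1,907.04/yr
Combined annual = $961.08 + $4,742.40 + $7,757.88 + $1,907.04 = $15,368.40
Base monthly escrow = $15,368.40 ÷ 12 = $1,280.70
Monthly shortage recovery: $825.48 / 12 = $68.79
Adjusted monthly = $1,280.70 + $68.79 = $1,349.49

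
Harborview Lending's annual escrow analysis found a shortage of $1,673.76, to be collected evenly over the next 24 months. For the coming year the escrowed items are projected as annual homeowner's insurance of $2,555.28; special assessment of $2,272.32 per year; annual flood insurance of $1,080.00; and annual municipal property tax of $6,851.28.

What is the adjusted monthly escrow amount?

Homeowner's insurance: $2,555.28 per year
Special assessment: $2,272.32 per year
Flood insurance: $1,080.00 per year
Municipal property tax: $6,851.28 per year
Yearly total = $2,555.28 + $2,272.32 + $1,080.00 + $6,851.28 = $12,758.88
Base monthly escrow = $12,758.88 / 12 = $1,063.24
Monthly shortage recovery: $1,673.76 / 24 = $69.74
New monthly escrow = $1,063.24 + $69.74 = $1,132.98

$1,132.98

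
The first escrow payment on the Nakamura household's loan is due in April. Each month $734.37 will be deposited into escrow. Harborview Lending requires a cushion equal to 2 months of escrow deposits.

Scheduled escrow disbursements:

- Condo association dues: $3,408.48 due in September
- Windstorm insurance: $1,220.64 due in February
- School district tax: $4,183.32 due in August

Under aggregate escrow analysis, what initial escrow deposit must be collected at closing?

Cushion = 2 × $734.37 = $1,468.74
Trial balance (start $0, +$734.37 each month, − disbursements):
  Apr: +$734.37 → $734.37
  May: +$734.37 → $1,468.74
  Jun: +$734.37 → $2,203.11
  Jul: +$734.37 → $2,937.48
  Aug: +$734.37 − $4,183.32 → -$511.47
  Sep: +$734.37 − $3,408.48 → -$3,185.58
  Oct: +$734.37 → -$2,451.21
  Nov: +$734.37 → -$1,716.84
  Dec: +$734.37 → -$982.47
  Jan: +$734.37 → -$248.10
  Feb: +$734.37 − $1,220.64 → -$734.37
  Mar: +$734.37 → $0.00
Lowest trial balance = -$3,185.58 (Sep)
Initial deposit = cushion − low point = $1,468.74 − (-$3,185.58) = $4,654.32

$4,654.32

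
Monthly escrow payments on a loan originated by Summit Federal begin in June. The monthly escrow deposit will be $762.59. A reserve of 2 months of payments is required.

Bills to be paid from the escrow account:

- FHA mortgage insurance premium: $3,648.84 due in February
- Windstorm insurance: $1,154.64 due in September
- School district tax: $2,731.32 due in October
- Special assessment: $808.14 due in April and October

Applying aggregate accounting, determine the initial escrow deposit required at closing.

$3,004.81

Cushion = 2 × $762.59 = $1,525.18
Trial balance (start $0, +$762.59 each month, − disbursements):
  Jun: +$762.59 → $762.59
  Jul: +$762.59 → $1,525.18
  Aug: +$762.59 → $2,287.77
  Sep: +$762.59 − $1,154.64 → $1,895.72
  Oct: +$762.59 − $3,539.46 → -$881.15
  Nov: +$762.59 → -$118.56
  Dec: +$762.59 → $644.03
  Jan: +$762.59 → $1,406.62
  Feb: +$762.59 − $3,648.84 → -$1,479.63
  Mar: +$762.59 → -$717.04
  Apr: +$762.59 − $808.14 → -$762.59
  May: +$762.59 → $0.00
Lowest trial balance = -$1,479.63 (Feb)
Initial deposit = cushion − low point = $1,525.18 − (-$1,479.63) = $3,004.81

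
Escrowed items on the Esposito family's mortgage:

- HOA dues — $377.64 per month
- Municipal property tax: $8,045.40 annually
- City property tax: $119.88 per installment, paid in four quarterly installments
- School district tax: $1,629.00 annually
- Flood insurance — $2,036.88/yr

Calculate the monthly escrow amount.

HOA dues — $377.64 × 12 = $4,531.68 annually
Municipal property tax — $8,045.40 annually
City property tax — $119.88 × 4 = $479.52 annually
School district tax — $1,629.00 annually
Flood insurance — $2,036.88 annually
Combined annual = $16,722.48
Per month = $16,722.48 / 12 = $1,393.54

$1,393.54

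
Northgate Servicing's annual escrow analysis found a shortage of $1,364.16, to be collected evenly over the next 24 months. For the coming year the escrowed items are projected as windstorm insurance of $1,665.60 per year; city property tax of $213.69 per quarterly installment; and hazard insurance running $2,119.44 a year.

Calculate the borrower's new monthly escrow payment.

$443.49

Windstorm insurance = $1,665.60/yr
City property tax = $213.69 × 4 = $854.76/yr
Hazard insurance = $2,119.44/yr
Annual escrow total = $4,639.80
Base monthly escrow = $4,639.80 ÷ 12 = $386.65
Monthly shortage recovery: $1,364.16 ÷ 24 = $56.84
New monthly escrow = $386.65 + $56.84 = $443.49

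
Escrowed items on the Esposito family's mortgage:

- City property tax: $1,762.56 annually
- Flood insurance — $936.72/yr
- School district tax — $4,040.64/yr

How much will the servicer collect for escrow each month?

City property tax: $1,762.56/yr
Flood insurance: $936.72/yr
School district tax: $4,040.64/yr
Annual escrow total = $1,762.56 + $936.72 + $4,040.64 = $6,739.92
Base monthly escrow = $6,739.92 / 12 = $561.66

$561.66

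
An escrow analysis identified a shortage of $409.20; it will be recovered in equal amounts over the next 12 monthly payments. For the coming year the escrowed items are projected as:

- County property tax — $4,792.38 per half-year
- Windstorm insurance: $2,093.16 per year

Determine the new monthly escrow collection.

$1,007.26

County property tax: $4,792.38 × 2 = $9,584.76/yr
Windstorm insurance: $2,093.16/yr
Total annual escrow = $11,677.92
Per month = $11,677.92 ÷ 12 = $973.16
Monthly shortage recovery: $409.20 / 12 = $34.10
Adjusted monthly = $973.16 + $34.10 = $1,007.26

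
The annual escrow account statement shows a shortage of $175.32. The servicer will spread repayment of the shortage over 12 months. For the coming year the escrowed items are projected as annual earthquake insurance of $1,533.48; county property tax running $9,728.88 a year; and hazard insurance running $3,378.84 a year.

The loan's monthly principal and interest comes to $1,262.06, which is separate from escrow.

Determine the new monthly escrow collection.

$1,234.71

Earthquake insurance — $1,533.48 per year
County property tax — $9,728.88 per year
Hazard insurance — $3,378.84 per year
Total per year = $14,641.20
Base monthly escrow = $14,641.20 / 12 = $1,220.10
Shortage per month = $175.32 ÷ 12 = $14.61
New monthly escrow = $1,220.10 + $14.61 = $1,234.71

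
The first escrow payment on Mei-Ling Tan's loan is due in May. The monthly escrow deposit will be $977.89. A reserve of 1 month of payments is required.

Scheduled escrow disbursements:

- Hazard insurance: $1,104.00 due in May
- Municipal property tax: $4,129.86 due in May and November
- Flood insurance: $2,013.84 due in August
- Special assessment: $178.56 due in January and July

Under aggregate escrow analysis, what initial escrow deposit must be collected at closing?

$5,688.78

Cushion = 1 × $977.89 = $977.89
Trial balance (start $0, +$977.89 each month, − disbursements):
  May: +$977.89 − $5,233.86 → -$4,255.97
  Jun: +$977.89 → -$3,278.08
  Jul: +$977.89 − $178.56 → -$2,478.75
  Aug: +$977.89 − $2,013.84 → -$3,514.70
  Sep: +$977.89 → -$2,536.81
  Oct: +$977.89 → -$1,558.92
  Nov: +$977.89 − $4,129.86 → -$4,710.89
  Dec: +$977.89 → -$3,733.00
  Jan: +$977.89 − $178.56 → -$2,933.67
  Feb: +$977.89 → -$1,955.78
  Mar: +$977.89 → -$977.89
  Apr: +$977.89 → $0.00
Lowest trial balance = -$4,710.89 (Nov)
Initial deposit = cushion − low point = $977.89 − (-$4,710.89) = $5,688.78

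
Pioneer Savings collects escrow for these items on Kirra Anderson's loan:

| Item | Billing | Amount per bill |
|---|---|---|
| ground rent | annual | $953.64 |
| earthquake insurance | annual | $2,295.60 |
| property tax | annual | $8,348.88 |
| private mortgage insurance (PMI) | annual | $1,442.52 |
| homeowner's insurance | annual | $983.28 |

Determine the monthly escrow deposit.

Ground rent — $953.64
Earthquake insurance — $2,295.60
Property tax — $8,348.88
Private mortgage insurance (PMI) — $1,442.52
Homeowner's insurance — $983.28
Total annual escrow = $953.64 + $2,295.60 + $8,348.88 + $1,442.52 + $983.28 = $14,023.92
Monthly escrow = $14,023.92 / 12 = $1,168.66

$1,168.66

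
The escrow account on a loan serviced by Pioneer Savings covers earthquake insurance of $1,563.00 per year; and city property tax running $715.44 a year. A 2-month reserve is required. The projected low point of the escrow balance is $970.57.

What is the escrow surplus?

$590.83

Earthquake insurance: $1,563.00
City property tax: $715.44
Total per year = $1,563.00 + $715.44 = $2,278.44
Monthly = $2,278.44 / 12 = $189.87
Required cushion = 2 × $189.87 = $379.74
Surplus = $970.57 − $379.74 = $590.83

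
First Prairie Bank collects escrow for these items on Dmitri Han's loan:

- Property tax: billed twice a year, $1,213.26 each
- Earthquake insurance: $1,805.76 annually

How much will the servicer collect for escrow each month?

$352.69

Property tax = $1,213.26 × 2 = $2,426.52 per year
Earthquake insurance = $1,805.76 per year
Total annual escrow = $2,426.52 + $1,805.76 = $4,232.28
Monthly = $4,232.28 ÷ 12 = $352.69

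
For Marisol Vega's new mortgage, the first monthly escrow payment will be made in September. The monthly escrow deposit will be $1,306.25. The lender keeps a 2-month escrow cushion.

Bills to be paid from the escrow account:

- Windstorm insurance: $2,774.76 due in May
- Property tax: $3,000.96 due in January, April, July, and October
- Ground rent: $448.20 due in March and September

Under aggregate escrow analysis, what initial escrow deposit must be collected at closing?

$3,918.75

Cushion = 2 × $1,306.25 = $2,612.50
Trial balance (start $0, +$1,306.25 each month, − disbursements):
  Sep: +$1,306.25 − $448.20 → $858.05
  Oct: +$1,306.25 − $3,000.96 → -$836.66
  Nov: +$1,306.25 → $469.59
  Dec: +$1,306.25 → $1,775.84
  Jan: +$1,306.25 − $3,000.96 → $81.13
  Feb: +$1,306.25 → $1,387.38
  Mar: +$1,306.25 − $448.20 → $2,245.43
  Apr: +$1,306.25 − $3,000.96 → $550.72
  May: +$1,306.25 − $2,774.76 → -$917.79
  Jun: +$1,306.25 → $388.46
  Jul: +$1,306.25 − $3,000.96 → -$1,306.25
  Aug: +$1,306.25 → $0.00
Lowest trial balance = -$1,306.25 (Jul)
Initial deposit = cushion − low point = $2,612.50 − (-$1,306.25) = $3,918.75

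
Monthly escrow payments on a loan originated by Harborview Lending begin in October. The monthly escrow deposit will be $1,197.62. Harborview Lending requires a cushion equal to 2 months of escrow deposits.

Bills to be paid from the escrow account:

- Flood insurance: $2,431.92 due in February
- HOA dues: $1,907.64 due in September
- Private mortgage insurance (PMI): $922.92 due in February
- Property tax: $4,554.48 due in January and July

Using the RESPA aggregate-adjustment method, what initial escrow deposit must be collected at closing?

Cushion = 2 × $1,197.62 = $2,395.24
Trial balance (start $0, +$1,197.62 each month, − disbursements):
  Oct: +$1,197.62 → $1,197.62
  Nov: +$1,197.62 → $2,395.24
  Dec: +$1,197.62 → $3,592.86
  Jan: +$1,197.62 − $4,554.48 → $236.00
  Feb: +$1,197.62 − $3,354.84 → -$1,921.22
  Mar: +$1,197.62 → -$723.60
  Apr: +$1,197.62 → $474.02
  May: +$1,197.62 → $1,671.64
  Jun: +$1,197.62 → $2,869.26
  Jul: +$1,197.62 − $4,554.48 → -$487.60
  Aug: +$1,197.62 → $710.02
  Sep: +$1,197.62 − $1,907.64 → $0.00
Lowest trial balance = -$1,921.22 (Feb)
Initial deposit = cushion − low point = $2,395.24 − (-$1,921.22) = $4,316.46

$4,316.46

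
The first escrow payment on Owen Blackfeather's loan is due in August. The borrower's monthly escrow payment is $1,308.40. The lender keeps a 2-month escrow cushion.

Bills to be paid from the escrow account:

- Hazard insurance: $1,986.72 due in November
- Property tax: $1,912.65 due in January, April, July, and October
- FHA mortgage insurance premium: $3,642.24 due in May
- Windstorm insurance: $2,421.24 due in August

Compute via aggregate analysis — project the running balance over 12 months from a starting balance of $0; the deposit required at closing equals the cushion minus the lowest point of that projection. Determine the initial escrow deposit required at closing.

Cushion = 2 × $1,308.40 = $2,616.80
Trial balance (start $0, +$1,308.40 each month, − disbursements):
  Aug: +$1,308.40 − $2,421.24 → -$1,112.84
  Sep: +$1,308.40 → $195.56
  Oct: +$1,308.40 − $1,912.65 → -$408.69
  Nov: +$1,308.40 − $1,986.72 → -$1,087.01
  Dec: +$1,308.40 → $221.39
  Jan: +$1,308.40 − $1,912.65 → -$382.86
  Feb: +$1,308.40 → $925.54
  Mar: +$1,308.40 → $2,233.94
  Apr: +$1,308.40 − $1,912.65 → $1,629.69
  May: +$1,308.40 − $3,642.24 → -$704.15
  Jun: +$1,308.40 → $604.25
  Jul: +$1,308.40 − $1,912.65 → $0.00
Lowest trial balance = -$1,112.84 (Aug)
Initial deposit = cushion − low point = $2,616.80 − (-$1,112.84) = $3,729.64

$3,729.64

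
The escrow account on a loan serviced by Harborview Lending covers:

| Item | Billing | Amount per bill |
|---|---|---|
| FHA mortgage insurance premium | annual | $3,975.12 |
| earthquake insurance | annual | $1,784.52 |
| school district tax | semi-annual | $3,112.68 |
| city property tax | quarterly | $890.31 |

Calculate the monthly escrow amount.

$1,295.52

FHA mortgage insurance premium: $3,975.12
Earthquake insurance: $1,784.52
School district tax: $3,112.68 × 2 = $6,225.36
City property tax: $890.31 × 4 = $3,561.24
Combined annual = $3,975.12 + $1,784.52 + $6,225.36 + $3,561.24 = $15,546.24
Monthly escrow = $15,546.24 / 12 = $1,295.52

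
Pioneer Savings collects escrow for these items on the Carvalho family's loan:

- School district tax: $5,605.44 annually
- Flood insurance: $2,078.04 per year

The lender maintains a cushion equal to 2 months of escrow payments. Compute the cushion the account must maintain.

$1,280.58

School district tax: $5,605.44/yr
Flood insurance: $2,078.04/yr
Yearly total = $5,605.44 + $2,078.04 = $7,683.48
Monthly escrow = $7,683.48 ÷ 12 = $640.29
Reserve = 2 × $640.29 = $1,280.58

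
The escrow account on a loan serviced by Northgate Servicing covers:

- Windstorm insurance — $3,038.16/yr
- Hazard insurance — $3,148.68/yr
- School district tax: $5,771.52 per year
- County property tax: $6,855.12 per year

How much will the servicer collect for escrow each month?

Windstorm insurance — $3,038.16 per year
Hazard insurance — $3,148.68 per year
School district tax — $5,771.52 per year
County property tax — $6,855.12 per year
Yearly total = $18,813.48
Monthly = $18,813.48 ÷ 12 = $1,567.79

$1,567.79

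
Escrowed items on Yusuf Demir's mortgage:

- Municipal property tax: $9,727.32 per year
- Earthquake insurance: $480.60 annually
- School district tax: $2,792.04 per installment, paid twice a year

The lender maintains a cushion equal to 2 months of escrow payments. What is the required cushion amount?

$2,632.00

Municipal property tax: $9,727.32 per year
Earthquake insurance: $480.60 per year
School district tax: $2,792.04 × 2 = $5,584.08 per year
Total per year = $9,727.32 + $480.60 + $5,584.08 = $15,792.00
Monthly escrow = $15,792.00 ÷ 12 = $1,316.00
Cushion = 2 × $1,316.00 = $2,632.00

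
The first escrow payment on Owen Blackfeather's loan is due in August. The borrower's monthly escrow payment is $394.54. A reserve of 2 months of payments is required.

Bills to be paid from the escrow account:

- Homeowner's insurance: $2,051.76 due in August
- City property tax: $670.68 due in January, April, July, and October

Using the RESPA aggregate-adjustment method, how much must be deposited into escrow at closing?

$2,446.30

Cushion = 2 × $394.54 = $789.08
Trial balance (start $0, +$394.54 each month, − disbursements):
  Aug: +$394.54 − $2,051.76 → -$1,657.22
  Sep: +$394.54 → -$1,262.68
  Oct: +$394.54 − $670.68 → -$1,538.82
  Nov: +$394.54 → -$1,144.28
  Dec: +$394.54 → -$749.74
  Jan: +$394.54 − $670.68 → -$1,025.88
  Feb: +$394.54 → -$631.34
  Mar: +$394.54 → -$236.80
  Apr: +$394.54 − $670.68 → -$512.94
  May: +$394.54 → -$118.40
  Jun: +$394.54 → $276.14
  Jul: +$394.54 − $670.68 → $0.00
Lowest trial balance = -$1,657.22 (Aug)
Initial deposit = cushion − low point = $789.08 − (-$1,657.22) = $2,446.30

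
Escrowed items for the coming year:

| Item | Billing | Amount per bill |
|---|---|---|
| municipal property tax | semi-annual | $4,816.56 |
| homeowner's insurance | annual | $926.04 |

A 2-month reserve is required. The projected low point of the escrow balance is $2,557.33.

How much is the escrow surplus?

Municipal property tax = $4,816.56 × 2 = $9,633.12 per year
Homeowner's insurance = $926.04 per year
Total annual escrow = $9,633.12 + $926.04 = $10,559.16
Monthly escrow = $10,559.16 / 12 = $879.93
Required cushion = 2 × $879.93 = $1,759.86
Surplus = $2,557.33 − $1,759.86 = $797.47

$797.47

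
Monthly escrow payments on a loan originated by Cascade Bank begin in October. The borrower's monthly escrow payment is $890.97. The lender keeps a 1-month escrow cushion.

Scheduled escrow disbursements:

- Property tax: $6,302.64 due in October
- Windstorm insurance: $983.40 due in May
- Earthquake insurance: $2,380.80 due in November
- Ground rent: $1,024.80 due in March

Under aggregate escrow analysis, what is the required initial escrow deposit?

$7,792.47

Cushion = 1 × $890.97 = $890.97
Trial balance (start $0, +$890.97 each month, − disbursements):
  Oct: +$890.97 − $6,302.64 → -$5,411.67
  Nov: +$890.97 − $2,380.80 → -$6,901.50
  Dec: +$890.97 → -$6,010.53
  Jan: +$890.97 → -$5,119.56
  Feb: +$890.97 → -$4,228.59
  Mar: +$890.97 − $1,024.80 → -$4,362.42
  Apr: +$890.97 → -$3,471.45
  May: +$890.97 − $983.40 → -$3,563.88
  Jun: +$890.97 → -$2,672.91
  Jul: +$890.97 → -$1,781.94
  Aug: +$890.97 → -$890.97
  Sep: +$890.97 → $0.00
Lowest trial balance = -$6,901.50 (Nov)
Initial deposit = cushion − low point = $890.97 − (-$6,901.50) = $7,792.47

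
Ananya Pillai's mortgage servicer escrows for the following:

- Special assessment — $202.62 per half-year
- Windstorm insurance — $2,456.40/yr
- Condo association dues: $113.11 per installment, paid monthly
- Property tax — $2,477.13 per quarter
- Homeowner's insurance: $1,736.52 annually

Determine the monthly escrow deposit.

Special assessment — $202.62 × 2 = $405.24 annually
Windstorm insurance — $2,456.40 annually
Condo association dues — $113.11 × 12 = $1,357.32 annually
Property tax — $2,477.13 × 4 = $9,908.52 annually
Homeowner's insurance — $1,736.52 annually
Total per year = $405.24 + $2,456.40 + $1,357.32 + $9,908.52 + $1,736.52 = $15,864.00
Monthly = $15,864.00 / 12 = $1,322.00

$1,322.00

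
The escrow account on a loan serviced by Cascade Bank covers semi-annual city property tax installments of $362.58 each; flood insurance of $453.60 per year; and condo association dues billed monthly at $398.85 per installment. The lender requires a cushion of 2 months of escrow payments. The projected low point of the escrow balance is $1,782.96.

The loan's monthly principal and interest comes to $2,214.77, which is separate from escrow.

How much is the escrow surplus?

$788.80

City property tax — $362.58 × 2 = $725.16/yr
Flood insurance — $453.60/yr
Condo association dues — $398.85 × 12 = $4,786.20/yr
Annual escrow total = $5,964.96
Base monthly escrow = $5,964.96 ÷ 12 = $497.08
Required cushion = 2 × $497.08 = $994.16
Surplus = $1,782.96 − $994.16 = $788.80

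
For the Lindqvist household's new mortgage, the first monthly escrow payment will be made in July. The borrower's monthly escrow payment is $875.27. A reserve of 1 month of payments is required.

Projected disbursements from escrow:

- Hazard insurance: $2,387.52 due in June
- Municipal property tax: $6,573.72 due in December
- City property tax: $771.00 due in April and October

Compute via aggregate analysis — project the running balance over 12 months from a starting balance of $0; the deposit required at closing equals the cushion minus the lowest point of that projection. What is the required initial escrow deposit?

$2,968.37

Cushion = 1 × $875.27 = $875.27
Trial balance (start $0, +$875.27 each month, − disbursements):
  Jul: +$875.27 → $875.27
  Aug: +$875.27 → $1,750.54
  Sep: +$875.27 → $2,625.81
  Oct: +$875.27 − $771.00 → $2,730.08
  Nov: +$875.27 → $3,605.35
  Dec: +$875.27 − $6,573.72 → -$2,093.10
  Jan: +$875.27 → -$1,217.83
  Feb: +$875.27 → -$342.56
  Mar: +$875.27 → $532.71
  Apr: +$875.27 − $771.00 → $636.98
  May: +$875.27 → $1,512.25
  Jun: +$875.27 − $2,387.52 → $0.00
Lowest trial balance = -$2,093.10 (Dec)
Initial deposit = cushion − low point = $875.27 − (-$2,093.10) = $2,968.37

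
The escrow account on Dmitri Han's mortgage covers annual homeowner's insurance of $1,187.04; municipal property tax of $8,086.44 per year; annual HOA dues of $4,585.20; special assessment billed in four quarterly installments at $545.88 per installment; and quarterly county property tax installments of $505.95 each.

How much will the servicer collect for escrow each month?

Homeowner's insurance = $1,187.04 per year
Municipal property tax = $8,086.44 per year
HOA dues = $4,585.20 per year
Special assessment = $545.88 × 4 = $2,183.52 per year
County property tax = $505.95 × 4 = $2,023.80 per year
Combined annual = $1,187.04 + $8,086.44 + $4,585.20 + $2,183.52 + $2,023.80 = $18,066.00
Per month = $18,066.00 ÷ 12 = $1,505.50

$1,505.50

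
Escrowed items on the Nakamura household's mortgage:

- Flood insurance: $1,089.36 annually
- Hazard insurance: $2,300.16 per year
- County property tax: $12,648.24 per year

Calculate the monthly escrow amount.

$1,336.48

Flood insurance = $1,089.36 annually
Hazard insurance = $2,300.16 annually
County property tax = $12,648.24 annually
Yearly total = $16,037.76
Monthly escrow = $16,037.76 ÷ 12 = $1,336.48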